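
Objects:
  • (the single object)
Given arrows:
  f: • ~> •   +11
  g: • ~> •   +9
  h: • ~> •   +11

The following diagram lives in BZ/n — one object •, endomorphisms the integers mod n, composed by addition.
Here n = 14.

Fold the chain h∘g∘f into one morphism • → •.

Answer: +3

Trace:
  0 +11≡11 +9≡6 +11≡3  (mod 14)
result: +3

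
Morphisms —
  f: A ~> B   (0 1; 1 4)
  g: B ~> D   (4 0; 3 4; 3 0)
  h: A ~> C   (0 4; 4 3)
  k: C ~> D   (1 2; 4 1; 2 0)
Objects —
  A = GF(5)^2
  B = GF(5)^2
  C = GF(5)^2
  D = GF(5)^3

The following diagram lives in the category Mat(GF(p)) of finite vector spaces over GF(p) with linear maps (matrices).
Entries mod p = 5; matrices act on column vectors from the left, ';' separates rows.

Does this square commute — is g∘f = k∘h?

Along f;g (path 1):
  e0=⟨1,0⟩ f~>⟨0,1⟩ g~>⟨0,4,0⟩
  e1=⟨0,1⟩ f~>⟨1,4⟩ g~>⟨4,4,3⟩
  composite₁ = (0 4; 4 4; 0 3)
Along h;k (path 2):
  e0=⟨1,0⟩ h~>⟨0,4⟩ k~>⟨3,4,0⟩
  e1=⟨0,1⟩ h~>⟨4,3⟩ k~>⟨0,4,3⟩
  composite₂ = (3 0; 4 4; 0 3)
Equal? NO — does not commute

Answer: DOES NOT COMMUTE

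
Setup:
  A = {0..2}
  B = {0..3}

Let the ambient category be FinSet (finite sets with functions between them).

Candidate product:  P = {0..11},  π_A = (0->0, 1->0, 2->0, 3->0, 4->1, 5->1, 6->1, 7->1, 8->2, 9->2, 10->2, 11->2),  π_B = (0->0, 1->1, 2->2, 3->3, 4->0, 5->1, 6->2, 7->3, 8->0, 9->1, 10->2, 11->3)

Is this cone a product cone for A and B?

Answer: VALID PRODUCT

Trace:
|A|·|B| = 3·4 = 12;  |P| = 12
Check the pairing map k ↦ (π_A(k), π_B(k)):
  0 -> (0,0)
  1 -> (0,1)
  2 -> (0,2)
  3 -> (0,3)
  4 -> (1,0)
  5 -> (1,1)
  6 -> (1,2)
  7 -> (1,3)
  8 -> (2,0)
  9 -> (2,1)
  10 -> (2,2)
  11 -> (2,3)
distinct pairs in image: 12 / 12 needed
  → bijection onto A×B; projections well-typed.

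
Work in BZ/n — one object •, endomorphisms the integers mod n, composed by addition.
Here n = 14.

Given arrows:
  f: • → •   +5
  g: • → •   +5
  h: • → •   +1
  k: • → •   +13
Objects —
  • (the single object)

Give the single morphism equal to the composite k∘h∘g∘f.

Answer: +10

Derivation:
  0 +5≡5 +5≡10 +1≡11 +13≡10  (mod 14)
⟦path⟧: +10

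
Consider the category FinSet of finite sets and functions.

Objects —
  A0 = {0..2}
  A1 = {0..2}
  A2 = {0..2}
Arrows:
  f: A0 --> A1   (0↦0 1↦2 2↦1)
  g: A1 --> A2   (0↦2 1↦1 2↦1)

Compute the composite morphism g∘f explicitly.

  0 f-->0 g-->2
  1 f-->2 g-->1
  2 f-->1 g-->1
result: (0↦2 1↦1 2↦1)

Answer: (0↦2 1↦1 2↦1)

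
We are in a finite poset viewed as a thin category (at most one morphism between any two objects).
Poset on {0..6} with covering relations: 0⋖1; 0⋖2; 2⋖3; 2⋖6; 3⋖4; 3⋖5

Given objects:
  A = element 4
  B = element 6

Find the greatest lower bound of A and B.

Common predecessors of 4,6: {0,2}
  0 ≤ 2
  2 ≤ 2
glb = 2

Answer: A∧B = 2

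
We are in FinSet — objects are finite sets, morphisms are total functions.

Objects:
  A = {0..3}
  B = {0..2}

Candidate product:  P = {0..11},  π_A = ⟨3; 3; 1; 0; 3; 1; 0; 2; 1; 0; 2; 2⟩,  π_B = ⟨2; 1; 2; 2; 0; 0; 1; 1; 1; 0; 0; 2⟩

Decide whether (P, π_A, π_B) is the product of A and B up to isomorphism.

Answer: VALID PRODUCT

Work:
|A|·|B| = 4·3 = 12;  |P| = 12
Check the pairing map k ↦ (π_A(k), π_B(k)):
  0 ↦ (3,2)
  1 ↦ (3,1)
  2 ↦ (1,2)
  3 ↦ (0,2)
  4 ↦ (3,0)
  5 ↦ (1,0)
  6 ↦ (0,1)
  7 ↦ (2,1)
  8 ↦ (1,1)
  9 ↦ (0,0)
  10 ↦ (2,0)
  11 ↦ (2,2)
distinct pairs in image: 12 / 12 needed
  → bijection onto A×B; projections well-typed.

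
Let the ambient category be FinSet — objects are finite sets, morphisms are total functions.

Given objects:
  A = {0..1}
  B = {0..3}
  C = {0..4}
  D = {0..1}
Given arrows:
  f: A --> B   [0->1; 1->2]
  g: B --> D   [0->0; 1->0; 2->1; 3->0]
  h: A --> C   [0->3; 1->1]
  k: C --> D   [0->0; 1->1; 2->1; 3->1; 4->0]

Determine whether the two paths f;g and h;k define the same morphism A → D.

Along f;g (path 1):
  0 f-->1 g-->0
  1 f-->2 g-->1
  ⟦path⟧₁ = [0->0; 1->1]
Along h;k (path 2):
  0 h-->3 k-->1
  1 h-->1 k-->1
  ⟦path⟧₂ = [0->1; 1->1]
Equal? distinct morphisms ✗

Answer: DOES NOT COMMUTE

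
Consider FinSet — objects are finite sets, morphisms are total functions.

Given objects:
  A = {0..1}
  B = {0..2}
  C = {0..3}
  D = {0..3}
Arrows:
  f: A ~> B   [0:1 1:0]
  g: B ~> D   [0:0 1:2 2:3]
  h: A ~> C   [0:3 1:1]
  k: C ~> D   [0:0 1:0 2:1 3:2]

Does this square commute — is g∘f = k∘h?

Path 1 = f;g:
  0 f~>1 g~>2
  1 f~>0 g~>0
  composite₁ = [0:2 1:0]
Path 2 = h;k:
  0 h~>3 k~>2
  1 h~>1 k~>0
  composite₂ = [0:2 1:0]
Equal? YES — commutes

Answer: COMMUTES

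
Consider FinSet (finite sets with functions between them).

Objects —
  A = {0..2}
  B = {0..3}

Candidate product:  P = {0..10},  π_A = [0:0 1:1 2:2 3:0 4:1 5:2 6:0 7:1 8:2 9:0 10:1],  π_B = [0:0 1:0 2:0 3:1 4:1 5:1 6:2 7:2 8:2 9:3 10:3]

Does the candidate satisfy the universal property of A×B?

Answer: NOT A VALID PRODUCT — |P|=11 ≠ |A|·|B|=12

Work:
|A|·|B| = 3·4 = 12;  |P| = 11
  → cardinalities differ; no bijection possible.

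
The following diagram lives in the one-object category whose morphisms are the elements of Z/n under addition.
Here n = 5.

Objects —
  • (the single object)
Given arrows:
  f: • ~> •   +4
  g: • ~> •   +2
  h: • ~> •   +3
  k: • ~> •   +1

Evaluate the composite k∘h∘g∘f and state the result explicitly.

  0 +4≡4 +2≡1 +3≡4 +1≡0  (mod 5)
result: +0

Answer: +0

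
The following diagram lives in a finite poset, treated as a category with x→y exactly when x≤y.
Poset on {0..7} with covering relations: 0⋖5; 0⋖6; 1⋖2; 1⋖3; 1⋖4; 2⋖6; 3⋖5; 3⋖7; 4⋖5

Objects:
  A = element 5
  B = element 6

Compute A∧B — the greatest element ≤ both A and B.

Answer: NO MEET EXISTS

Derivation:
Lower bounds of A=5 and B=6: {0,1}
  maximal lower bounds 0 and 1 are incomparable: neither 0≤1 nor 1≤0
→ no greatest lower bound exists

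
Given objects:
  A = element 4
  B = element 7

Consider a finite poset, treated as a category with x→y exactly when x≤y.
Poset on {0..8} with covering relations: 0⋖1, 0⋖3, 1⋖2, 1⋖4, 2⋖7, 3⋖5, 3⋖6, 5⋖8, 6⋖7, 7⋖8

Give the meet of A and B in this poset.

Answer: A∧B = 1

Derivation:
{x : x≤A ∧ x≤B} = {0,1}  (A=4, B=7)
  0 ≤ 1
  1 ≤ 1
glb = 1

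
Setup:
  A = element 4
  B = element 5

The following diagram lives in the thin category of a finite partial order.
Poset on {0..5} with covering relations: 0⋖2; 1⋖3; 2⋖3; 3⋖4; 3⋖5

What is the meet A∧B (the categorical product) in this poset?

Lower bounds of A=4 and B=5: {0,1,2,3}
  0 <= 3
  1 <= 3
  2 <= 3
  3 <= 3
glb = 3

Answer: A∧B = 3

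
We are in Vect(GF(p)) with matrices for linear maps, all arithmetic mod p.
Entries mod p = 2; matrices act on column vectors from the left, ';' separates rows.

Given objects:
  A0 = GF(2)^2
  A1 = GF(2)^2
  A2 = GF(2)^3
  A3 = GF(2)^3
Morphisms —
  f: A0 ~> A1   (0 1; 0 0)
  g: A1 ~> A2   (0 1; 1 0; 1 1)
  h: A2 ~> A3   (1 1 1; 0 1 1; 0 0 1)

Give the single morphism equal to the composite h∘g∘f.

  e0=⟨1,0⟩ f~>⟨0,0⟩ g~>⟨0,0,0⟩ h~>⟨0,0,0⟩
  e1=⟨0,1⟩ f~>⟨1,0⟩ g~>⟨0,1,1⟩ h~>⟨0,0,1⟩
⟦path⟧: (0 0; 0 0; 0 1)

Answer: (0 0; 0 0; 0 1)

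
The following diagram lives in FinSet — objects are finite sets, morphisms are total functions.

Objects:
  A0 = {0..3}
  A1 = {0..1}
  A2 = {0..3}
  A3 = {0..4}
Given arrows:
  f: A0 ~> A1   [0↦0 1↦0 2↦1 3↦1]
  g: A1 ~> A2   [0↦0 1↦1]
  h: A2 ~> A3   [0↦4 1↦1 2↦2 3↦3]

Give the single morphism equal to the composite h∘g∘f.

Answer: [0↦4 1↦4 2↦1 3↦1]

Trace:
  0 f~>0 g~>0 h~>4
  1 f~>0 g~>0 h~>4
  2 f~>1 g~>1 h~>1
  3 f~>1 g~>1 h~>1
composite: [0↦4 1↦4 2↦1 3↦1]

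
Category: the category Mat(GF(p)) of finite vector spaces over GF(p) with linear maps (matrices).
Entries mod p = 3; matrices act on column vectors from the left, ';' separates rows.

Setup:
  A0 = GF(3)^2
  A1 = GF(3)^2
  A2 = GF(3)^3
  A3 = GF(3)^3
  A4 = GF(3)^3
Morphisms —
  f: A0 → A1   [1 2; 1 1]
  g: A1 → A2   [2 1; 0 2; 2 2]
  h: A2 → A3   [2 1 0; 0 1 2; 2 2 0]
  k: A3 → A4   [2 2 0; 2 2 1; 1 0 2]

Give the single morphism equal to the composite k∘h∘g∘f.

Answer: [0 1; 1 0; 1 1]

Derivation:
  e0=[1,0] f→[1,1] g→[0,2,1] h→[2,1,1] k→[0,1,1]
  e1=[0,1] f→[2,1] g→[2,2,0] h→[0,2,2] k→[1,0,1]
⟦path⟧: [0 1; 1 0; 1 1]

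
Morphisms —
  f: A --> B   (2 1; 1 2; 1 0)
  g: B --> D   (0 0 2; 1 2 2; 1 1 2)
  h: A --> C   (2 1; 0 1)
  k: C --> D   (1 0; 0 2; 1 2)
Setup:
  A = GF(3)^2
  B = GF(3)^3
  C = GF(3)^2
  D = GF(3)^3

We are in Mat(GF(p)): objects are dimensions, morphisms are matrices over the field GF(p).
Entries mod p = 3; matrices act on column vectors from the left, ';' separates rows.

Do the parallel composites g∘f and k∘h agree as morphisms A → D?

Answer: DOES NOT COMMUTE

Trace:
1) trace f;g:
  e0=⟨1,0⟩ f-->⟨2,1,1⟩ g-->⟨2,0,2⟩
  e1=⟨0,1⟩ f-->⟨1,2,0⟩ g-->⟨0,2,0⟩
  ⟦path⟧₁ = (2 0; 0 2; 2 0)
2) trace h;k:
  e0=⟨1,0⟩ h-->⟨2,0⟩ k-->⟨2,0,2⟩
  e1=⟨0,1⟩ h-->⟨1,1⟩ k-->⟨1,2,0⟩
  ⟦path⟧₂ = (2 1; 0 2; 2 0)
Equal? differ; not commutative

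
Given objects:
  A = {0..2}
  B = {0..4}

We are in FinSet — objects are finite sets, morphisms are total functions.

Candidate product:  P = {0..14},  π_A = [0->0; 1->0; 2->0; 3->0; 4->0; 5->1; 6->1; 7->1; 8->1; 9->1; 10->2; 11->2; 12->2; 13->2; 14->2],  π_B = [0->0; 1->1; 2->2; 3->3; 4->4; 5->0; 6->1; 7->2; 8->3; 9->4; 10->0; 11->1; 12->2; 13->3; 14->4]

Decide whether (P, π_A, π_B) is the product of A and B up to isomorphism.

Answer: VALID PRODUCT

Trace:
|A|·|B| = 3·5 = 15;  |P| = 15
Check the pairing map k ↦ (π_A(k), π_B(k)):
  0 -> (0,0)
  1 -> (0,1)
  2 -> (0,2)
  3 -> (0,3)
  4 -> (0,4)
  5 -> (1,0)
  6 -> (1,1)
  7 -> (1,2)
  8 -> (1,3)
  9 -> (1,4)
  10 -> (2,0)
  11 -> (2,1)
  12 -> (2,2)
  13 -> (2,3)
  14 -> (2,4)
distinct pairs in image: 15 / 15 needed
  → bijection onto A×B; projections well-typed.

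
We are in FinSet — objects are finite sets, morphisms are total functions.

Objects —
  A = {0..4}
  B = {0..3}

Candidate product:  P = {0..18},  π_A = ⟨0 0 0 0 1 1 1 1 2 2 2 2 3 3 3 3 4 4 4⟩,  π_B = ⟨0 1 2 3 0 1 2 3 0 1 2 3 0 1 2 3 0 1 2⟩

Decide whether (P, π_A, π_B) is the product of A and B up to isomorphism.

Answer: NOT A VALID PRODUCT — |P|=19 ≠ |A|·|B|=20

Work:
|A|·|B| = 5·4 = 20;  |P| = 19
  → cardinalities differ; no bijection possible.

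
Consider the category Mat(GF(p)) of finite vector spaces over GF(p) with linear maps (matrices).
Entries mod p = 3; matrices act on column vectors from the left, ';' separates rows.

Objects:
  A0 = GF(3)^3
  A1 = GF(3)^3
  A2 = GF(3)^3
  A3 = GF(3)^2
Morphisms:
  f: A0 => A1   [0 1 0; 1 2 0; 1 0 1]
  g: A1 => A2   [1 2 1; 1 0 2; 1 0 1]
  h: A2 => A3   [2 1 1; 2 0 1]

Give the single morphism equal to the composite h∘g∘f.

  e0=[1,0,0] f=>[0,1,1] g=>[0,2,1] h=>[0,1]
  e1=[0,1,0] f=>[1,2,0] g=>[2,1,1] h=>[0,2]
  e2=[0,0,1] f=>[0,0,1] g=>[1,2,1] h=>[2,0]
result: [0 0 2; 1 2 0]

Answer: [0 0 2; 1 2 0]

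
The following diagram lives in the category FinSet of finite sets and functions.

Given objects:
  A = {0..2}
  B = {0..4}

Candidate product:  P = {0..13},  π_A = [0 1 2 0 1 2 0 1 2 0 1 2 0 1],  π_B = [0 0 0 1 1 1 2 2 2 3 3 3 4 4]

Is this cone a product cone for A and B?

|A|·|B| = 3·5 = 15;  |P| = 14
  → cardinalities differ; no bijection possible.

Answer: NOT A VALID PRODUCT — |P|=14 ≠ |A|·|B|=15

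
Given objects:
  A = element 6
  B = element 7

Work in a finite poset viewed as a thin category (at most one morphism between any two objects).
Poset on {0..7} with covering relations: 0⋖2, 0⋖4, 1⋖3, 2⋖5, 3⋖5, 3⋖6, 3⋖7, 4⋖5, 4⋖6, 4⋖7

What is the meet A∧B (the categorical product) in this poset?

Answer: NO MEET EXISTS

Derivation:
{x : x⊑A ∧ x⊑B} = {0,1,3,4}  (A=6, B=7)
  maximal lower bounds 3 and 4 are incomparable: neither 3⊑4 nor 4⊑3
→ no greatest lower bound exists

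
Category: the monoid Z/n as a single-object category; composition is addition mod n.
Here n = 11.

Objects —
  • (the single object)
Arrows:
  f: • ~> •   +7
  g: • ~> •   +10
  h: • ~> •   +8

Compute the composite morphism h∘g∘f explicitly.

Answer: +3

Trace:
  0 +7≡7 +10≡6 +8≡3  (mod 11)
⟦path⟧: +3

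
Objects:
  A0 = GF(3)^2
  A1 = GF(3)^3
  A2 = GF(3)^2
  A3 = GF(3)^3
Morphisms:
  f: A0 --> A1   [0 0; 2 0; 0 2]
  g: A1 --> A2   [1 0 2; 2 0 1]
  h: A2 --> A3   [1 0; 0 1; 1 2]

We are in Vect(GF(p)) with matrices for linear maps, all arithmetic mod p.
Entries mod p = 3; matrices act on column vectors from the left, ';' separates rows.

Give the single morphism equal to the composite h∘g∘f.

  e0=⟨1,0⟩ f-->⟨0,2,0⟩ g-->⟨0,0⟩ h-->⟨0,0,0⟩
  e1=⟨0,1⟩ f-->⟨0,0,2⟩ g-->⟨1,2⟩ h-->⟨1,2,2⟩
result: [0 1; 0 2; 0 2]

Answer: [0 1; 0 2; 0 2]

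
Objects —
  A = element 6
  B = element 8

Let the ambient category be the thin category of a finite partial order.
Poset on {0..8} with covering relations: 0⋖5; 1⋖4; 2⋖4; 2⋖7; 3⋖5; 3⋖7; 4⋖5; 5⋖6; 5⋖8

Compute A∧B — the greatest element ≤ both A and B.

Answer: A∧B = 5

Work:
{x : x≤A ∧ x≤B} = {0,1,2,3,4,5}  (A=6, B=8)
  0 ≤ 5
  1 ≤ 5
  2 ≤ 5
  3 ≤ 5
  4 ≤ 5
  5 ≤ 5
glb = 5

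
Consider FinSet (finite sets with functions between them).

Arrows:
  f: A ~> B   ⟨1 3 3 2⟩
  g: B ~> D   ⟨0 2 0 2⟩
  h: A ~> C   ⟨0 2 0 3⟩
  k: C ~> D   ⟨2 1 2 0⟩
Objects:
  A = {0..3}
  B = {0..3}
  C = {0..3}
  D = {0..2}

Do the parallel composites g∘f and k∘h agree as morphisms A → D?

Answer: COMMUTES

Derivation:
1) trace f;g:
  0 f~>1 g~>2
  1 f~>3 g~>2
  2 f~>3 g~>2
  3 f~>2 g~>0
  composite₁ = ⟨2 2 2 0⟩
2) trace h;k:
  0 h~>0 k~>2
  1 h~>2 k~>2
  2 h~>0 k~>2
  3 h~>3 k~>0
  composite₂ = ⟨2 2 2 0⟩
Equal? YES — commutes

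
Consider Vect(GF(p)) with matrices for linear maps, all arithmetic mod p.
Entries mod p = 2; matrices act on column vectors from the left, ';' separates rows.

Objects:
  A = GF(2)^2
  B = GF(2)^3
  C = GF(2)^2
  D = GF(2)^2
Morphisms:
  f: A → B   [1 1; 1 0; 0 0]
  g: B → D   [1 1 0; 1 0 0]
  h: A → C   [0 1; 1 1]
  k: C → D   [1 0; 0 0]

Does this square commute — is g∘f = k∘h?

Along f;g (path 1):
  e0=(1,0) f→(1,1,0) g→(0,1)
  e1=(0,1) f→(1,0,0) g→(1,1)
  composite₁ = [0 1; 1 1]
Along h;k (path 2):
  e0=(1,0) h→(0,1) k→(0,0)
  e1=(0,1) h→(1,1) k→(1,0)
  composite₂ = [0 1; 0 0]
Equal? differ; not commutative

Answer: DOES NOT COMMUTE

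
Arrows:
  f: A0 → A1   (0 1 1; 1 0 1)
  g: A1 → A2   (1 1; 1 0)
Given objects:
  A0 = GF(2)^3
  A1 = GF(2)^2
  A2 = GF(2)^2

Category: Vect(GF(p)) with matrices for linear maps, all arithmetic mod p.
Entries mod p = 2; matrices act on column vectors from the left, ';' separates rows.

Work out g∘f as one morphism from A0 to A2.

  e0=[1,0,0] f→[0,1] g→[1,0]
  e1=[0,1,0] f→[1,0] g→[1,1]
  e2=[0,0,1] f→[1,1] g→[0,1]
composite: (1 1 0; 0 1 1)

Answer: (1 1 0; 0 1 1)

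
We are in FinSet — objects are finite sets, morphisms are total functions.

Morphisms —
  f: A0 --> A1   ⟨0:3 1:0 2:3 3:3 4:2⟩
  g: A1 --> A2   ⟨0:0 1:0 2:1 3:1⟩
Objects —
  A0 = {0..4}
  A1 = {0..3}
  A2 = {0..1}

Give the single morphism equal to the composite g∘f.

  0 f-->3 g-->1
  1 f-->0 g-->0
  2 f-->3 g-->1
  3 f-->3 g-->1
  4 f-->2 g-->1
composite: ⟨0:1 1:0 2:1 3:1 4:1⟩

Answer: ⟨0:1 1:0 2:1 3:1 4:1⟩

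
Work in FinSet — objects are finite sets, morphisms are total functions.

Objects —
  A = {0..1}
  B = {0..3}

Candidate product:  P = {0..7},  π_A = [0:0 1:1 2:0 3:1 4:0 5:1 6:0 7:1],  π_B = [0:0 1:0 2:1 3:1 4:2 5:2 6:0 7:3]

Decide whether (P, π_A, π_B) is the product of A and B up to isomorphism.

|A|·|B| = 2·4 = 8;  |P| = 8
Check the pairing map k ↦ (π_A(k), π_B(k)):
  0 : (0,0)
  1 : (1,0)
  2 : (0,1)
  3 : (1,1)
  4 : (0,2)
  5 : (1,2)
  6 : (0,0)  ✗ repeats pair of k=0
  7 : (1,3)
distinct pairs in image: 7 / 8 needed
  → (0,0) hit at k=0 and k=6

Answer: NOT A VALID PRODUCT — duplicate pair at indices 0,6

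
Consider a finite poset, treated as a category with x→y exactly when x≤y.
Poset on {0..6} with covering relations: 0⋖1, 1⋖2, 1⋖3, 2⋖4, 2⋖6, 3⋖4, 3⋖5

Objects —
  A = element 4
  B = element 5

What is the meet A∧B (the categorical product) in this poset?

Answer: A∧B = 3

Work:
{x : x⊑A ∧ x⊑B} = {0,1,3}  (A=4, B=5)
  0 ⊑ 3
  1 ⊑ 3
  3 ⊑ 3
glb = 3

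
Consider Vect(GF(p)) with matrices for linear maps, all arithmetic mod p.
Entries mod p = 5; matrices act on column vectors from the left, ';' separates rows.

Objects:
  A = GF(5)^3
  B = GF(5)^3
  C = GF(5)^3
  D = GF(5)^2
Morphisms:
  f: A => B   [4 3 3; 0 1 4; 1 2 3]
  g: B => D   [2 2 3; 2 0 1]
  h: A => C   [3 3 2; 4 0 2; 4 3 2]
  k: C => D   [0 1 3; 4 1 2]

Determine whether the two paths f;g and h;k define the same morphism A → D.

1) trace f;g:
  e0=[1,0,0] f=>[4,0,1] g=>[1,4]
  e1=[0,1,0] f=>[3,1,2] g=>[4,3]
  e2=[0,0,1] f=>[3,4,3] g=>[3,4]
  ⟦path⟧₁ = [1 4 3; 4 3 4]
2) trace h;k:
  e0=[1,0,0] h=>[3,4,4] k=>[1,4]
  e1=[0,1,0] h=>[3,0,3] k=>[4,3]
  e2=[0,0,1] h=>[2,2,2] k=>[3,4]
  ⟦path⟧₂ = [1 4 3; 4 3 4]
Equal? same morphism ✓

Answer: COMMUTES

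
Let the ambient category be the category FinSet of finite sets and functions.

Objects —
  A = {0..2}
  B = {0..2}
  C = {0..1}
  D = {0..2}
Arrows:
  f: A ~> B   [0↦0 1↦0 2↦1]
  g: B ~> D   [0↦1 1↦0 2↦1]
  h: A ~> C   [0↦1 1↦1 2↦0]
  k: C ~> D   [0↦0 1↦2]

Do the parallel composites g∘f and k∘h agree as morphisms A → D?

Answer: DOES NOT COMMUTE

Derivation:
Path 1 = f;g:
  0 f~>0 g~>1
  1 f~>0 g~>1
  2 f~>1 g~>0
  result₁ = [0↦1 1↦1 2↦0]
Path 2 = h;k:
  0 h~>1 k~>2
  1 h~>1 k~>2
  2 h~>0 k~>0
  result₂ = [0↦2 1↦2 2↦0]
Equal? distinct morphisms ✗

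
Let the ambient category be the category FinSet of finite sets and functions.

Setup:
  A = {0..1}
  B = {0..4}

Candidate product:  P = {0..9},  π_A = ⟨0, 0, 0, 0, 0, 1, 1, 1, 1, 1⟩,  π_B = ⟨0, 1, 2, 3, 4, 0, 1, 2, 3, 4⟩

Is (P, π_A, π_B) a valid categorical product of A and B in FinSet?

|A|·|B| = 2·5 = 10;  |P| = 10
Check the pairing map k ↦ (π_A(k), π_B(k)):
  0 ↦ (0,0)
  1 ↦ (0,1)
  2 ↦ (0,2)
  3 ↦ (0,3)
  4 ↦ (0,4)
  5 ↦ (1,0)
  6 ↦ (1,1)
  7 ↦ (1,2)
  8 ↦ (1,3)
  9 ↦ (1,4)
distinct pairs in image: 10 / 10 needed
  → bijection onto A×B; projections well-typed.

Answer: VALID PRODUCT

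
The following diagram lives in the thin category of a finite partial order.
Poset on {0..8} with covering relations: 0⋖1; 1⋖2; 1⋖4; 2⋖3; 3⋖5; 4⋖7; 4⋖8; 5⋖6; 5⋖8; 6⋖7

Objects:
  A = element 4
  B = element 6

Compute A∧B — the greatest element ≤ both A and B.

Common predecessors of 4,6: {0,1}
  0 ⊑ 1
  1 ⊑ 1
glb = 1

Answer: A∧B = 1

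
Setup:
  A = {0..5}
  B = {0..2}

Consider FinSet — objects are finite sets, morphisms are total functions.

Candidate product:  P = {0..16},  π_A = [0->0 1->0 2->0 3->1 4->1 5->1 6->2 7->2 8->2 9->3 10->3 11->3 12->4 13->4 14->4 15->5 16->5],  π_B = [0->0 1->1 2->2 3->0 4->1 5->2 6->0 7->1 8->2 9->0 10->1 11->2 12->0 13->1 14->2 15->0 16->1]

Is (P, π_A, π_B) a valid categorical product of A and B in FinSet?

|A|·|B| = 6·3 = 18;  |P| = 17
  → cardinalities differ; no bijection possible.

Answer: NOT A VALID PRODUCT — |P|=17 ≠ |A|·|B|=18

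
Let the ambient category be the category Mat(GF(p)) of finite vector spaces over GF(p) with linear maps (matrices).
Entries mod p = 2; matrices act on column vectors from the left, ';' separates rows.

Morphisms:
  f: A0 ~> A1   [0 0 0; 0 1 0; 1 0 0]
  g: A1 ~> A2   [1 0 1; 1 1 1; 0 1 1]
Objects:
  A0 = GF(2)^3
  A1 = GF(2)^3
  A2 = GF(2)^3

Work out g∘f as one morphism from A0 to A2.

Answer: [1 0 0; 1 1 0; 1 1 0]

Derivation:
  e0=(1,0,0) f~>(0,0,1) g~>(1,1,1)
  e1=(0,1,0) f~>(0,1,0) g~>(0,1,1)
  e2=(0,0,1) f~>(0,0,0) g~>(0,0,0)
⟦path⟧: [1 0 0; 1 1 0; 1 1 0]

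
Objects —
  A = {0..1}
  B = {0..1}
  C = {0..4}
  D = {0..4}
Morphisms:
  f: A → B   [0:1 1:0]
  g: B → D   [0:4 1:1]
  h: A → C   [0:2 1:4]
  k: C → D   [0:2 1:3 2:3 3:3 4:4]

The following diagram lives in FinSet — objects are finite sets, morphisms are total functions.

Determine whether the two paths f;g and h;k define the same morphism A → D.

Answer: DOES NOT COMMUTE

Trace:
Along f;g (path 1):
  0 f→1 g→1
  1 f→0 g→4
  result₁ = [0:1 1:4]
Along h;k (path 2):
  0 h→2 k→3
  1 h→4 k→4
  result₂ = [0:3 1:4]
Equal? NO — does not commute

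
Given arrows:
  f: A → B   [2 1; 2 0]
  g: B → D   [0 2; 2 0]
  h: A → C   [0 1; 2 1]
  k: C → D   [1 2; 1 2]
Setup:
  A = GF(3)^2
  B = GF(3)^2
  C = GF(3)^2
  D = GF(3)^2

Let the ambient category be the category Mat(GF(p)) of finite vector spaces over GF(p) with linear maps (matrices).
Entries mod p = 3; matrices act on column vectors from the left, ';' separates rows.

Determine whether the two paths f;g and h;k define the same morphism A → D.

Answer: DOES NOT COMMUTE

Work:
1) trace f;g:
  e0=[1,0] f→[2,2] g→[1,1]
  e1=[0,1] f→[1,0] g→[0,2]
  composite₁ = [1 0; 1 2]
2) trace h;k:
  e0=[1,0] h→[0,2] k→[1,1]
  e1=[0,1] h→[1,1] k→[0,0]
  composite₂ = [1 0; 1 0]
Equal? NO — does not commute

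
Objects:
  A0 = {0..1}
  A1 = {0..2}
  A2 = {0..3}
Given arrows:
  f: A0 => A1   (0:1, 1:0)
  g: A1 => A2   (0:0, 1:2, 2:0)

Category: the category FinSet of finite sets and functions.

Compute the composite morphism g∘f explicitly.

Answer: (0:2, 1:0)

Trace:
  0 f=>1 g=>2
  1 f=>0 g=>0
result: (0:2, 1:0)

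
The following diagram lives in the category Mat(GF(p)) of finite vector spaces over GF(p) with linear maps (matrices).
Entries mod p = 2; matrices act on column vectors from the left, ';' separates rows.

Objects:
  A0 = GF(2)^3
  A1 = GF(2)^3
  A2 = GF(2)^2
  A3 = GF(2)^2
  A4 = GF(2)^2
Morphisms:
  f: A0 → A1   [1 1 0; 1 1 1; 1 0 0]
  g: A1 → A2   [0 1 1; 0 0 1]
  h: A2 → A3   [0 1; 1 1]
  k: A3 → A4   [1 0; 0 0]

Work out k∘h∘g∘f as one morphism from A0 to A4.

  e0=⟨1,0,0⟩ f→⟨1,1,1⟩ g→⟨0,1⟩ h→⟨1,1⟩ k→⟨1,0⟩
  e1=⟨0,1,0⟩ f→⟨1,1,0⟩ g→⟨1,0⟩ h→⟨0,1⟩ k→⟨0,0⟩
  e2=⟨0,0,1⟩ f→⟨0,1,0⟩ g→⟨1,0⟩ h→⟨0,1⟩ k→⟨0,0⟩
composite: [1 0 0; 0 0 0]

Answer: [1 0 0; 0 0 0]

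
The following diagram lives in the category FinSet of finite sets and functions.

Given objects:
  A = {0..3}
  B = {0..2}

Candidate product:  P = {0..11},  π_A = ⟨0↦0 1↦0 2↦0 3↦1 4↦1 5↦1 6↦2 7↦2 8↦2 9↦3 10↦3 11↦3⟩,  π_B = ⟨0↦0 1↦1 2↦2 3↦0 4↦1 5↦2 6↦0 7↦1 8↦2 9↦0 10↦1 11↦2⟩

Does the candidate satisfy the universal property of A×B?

|A|·|B| = 4·3 = 12;  |P| = 12
Check the pairing map k ↦ (π_A(k), π_B(k)):
  0 ↦ (0,0)
  1 ↦ (0,1)
  2 ↦ (0,2)
  3 ↦ (1,0)
  4 ↦ (1,1)
  5 ↦ (1,2)
  6 ↦ (2,0)
  7 ↦ (2,1)
  8 ↦ (2,2)
  9 ↦ (3,0)
  10 ↦ (3,1)
  11 ↦ (3,2)
distinct pairs in image: 12 / 12 needed
  → bijection onto A×B; projections well-typed.

Answer: VALID PRODUCT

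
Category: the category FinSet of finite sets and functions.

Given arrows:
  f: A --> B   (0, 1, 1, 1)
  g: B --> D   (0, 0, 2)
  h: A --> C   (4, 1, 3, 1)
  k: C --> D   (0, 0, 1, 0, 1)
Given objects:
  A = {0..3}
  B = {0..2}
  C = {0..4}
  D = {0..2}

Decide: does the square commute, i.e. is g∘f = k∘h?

Along f;g (path 1):
  0 f-->0 g-->0
  1 f-->1 g-->0
  2 f-->1 g-->0
  3 f-->1 g-->0
  composite₁ = (0, 0, 0, 0)
Along h;k (path 2):
  0 h-->4 k-->1
  1 h-->1 k-->0
  2 h-->3 k-->0
  3 h-->1 k-->0
  composite₂ = (1, 0, 0, 0)
Equal? differ; not commutative

Answer: DOES NOT COMMUTE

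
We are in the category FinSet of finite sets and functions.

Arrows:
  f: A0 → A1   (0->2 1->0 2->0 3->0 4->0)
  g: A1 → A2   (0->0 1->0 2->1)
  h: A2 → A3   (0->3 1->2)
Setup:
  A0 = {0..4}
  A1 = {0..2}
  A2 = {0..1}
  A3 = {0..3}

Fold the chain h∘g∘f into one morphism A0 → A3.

Answer: (0->2 1->3 2->3 3->3 4->3)

Trace:
  0 f→2 g→1 h→2
  1 f→0 g→0 h→3
  2 f→0 g→0 h→3
  3 f→0 g→0 h→3
  4 f→0 g→0 h→3
composite: (0->2 1->3 2->3 3->3 4->3)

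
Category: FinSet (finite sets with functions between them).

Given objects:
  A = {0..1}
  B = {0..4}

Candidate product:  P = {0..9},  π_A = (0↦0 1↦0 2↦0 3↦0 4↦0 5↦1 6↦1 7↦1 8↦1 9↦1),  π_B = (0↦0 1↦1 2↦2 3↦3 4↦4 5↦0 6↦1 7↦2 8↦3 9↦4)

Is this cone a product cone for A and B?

Answer: VALID PRODUCT

Work:
|A|·|B| = 2·5 = 10;  |P| = 10
Check the pairing map k ↦ (π_A(k), π_B(k)):
  0 ↦ (0,0)
  1 ↦ (0,1)
  2 ↦ (0,2)
  3 ↦ (0,3)
  4 ↦ (0,4)
  5 ↦ (1,0)
  6 ↦ (1,1)
  7 ↦ (1,2)
  8 ↦ (1,3)
  9 ↦ (1,4)
distinct pairs in image: 10 / 10 needed
  → bijection onto A×B; projections well-typed.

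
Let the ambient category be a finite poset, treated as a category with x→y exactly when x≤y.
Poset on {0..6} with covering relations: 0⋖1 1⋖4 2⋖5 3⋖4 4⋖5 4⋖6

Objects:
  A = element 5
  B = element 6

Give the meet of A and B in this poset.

Answer: A∧B = 4

Derivation:
Lower bounds of A=5 and B=6: {0,1,3,4}
  0 ⊑ 4
  1 ⊑ 4
  3 ⊑ 4
  4 ⊑ 4
glb = 4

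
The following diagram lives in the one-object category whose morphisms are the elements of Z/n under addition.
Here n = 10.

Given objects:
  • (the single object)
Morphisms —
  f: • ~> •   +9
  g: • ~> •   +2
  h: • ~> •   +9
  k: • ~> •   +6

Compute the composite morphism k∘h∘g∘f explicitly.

Answer: +6

Derivation:
  0 +9≡9 +2≡1 +9≡0 +6≡6  (mod 10)
result: +6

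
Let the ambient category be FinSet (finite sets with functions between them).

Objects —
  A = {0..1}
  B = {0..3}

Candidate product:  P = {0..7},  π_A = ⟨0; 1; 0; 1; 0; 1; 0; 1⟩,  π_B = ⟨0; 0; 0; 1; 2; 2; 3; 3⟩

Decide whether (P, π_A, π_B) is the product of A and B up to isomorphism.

Answer: NOT A VALID PRODUCT — duplicate pair at indices 0,2

Work:
|A|·|B| = 2·4 = 8;  |P| = 8
Check the pairing map k ↦ (π_A(k), π_B(k)):
  0 : (0,0)
  1 : (1,0)
  2 : (0,0)  ✗ repeats pair of k=0
  3 : (1,1)
  4 : (0,2)
  5 : (1,2)
  6 : (0,3)
  7 : (1,3)
distinct pairs in image: 7 / 8 needed
  → (0,0) hit at k=0 and k=2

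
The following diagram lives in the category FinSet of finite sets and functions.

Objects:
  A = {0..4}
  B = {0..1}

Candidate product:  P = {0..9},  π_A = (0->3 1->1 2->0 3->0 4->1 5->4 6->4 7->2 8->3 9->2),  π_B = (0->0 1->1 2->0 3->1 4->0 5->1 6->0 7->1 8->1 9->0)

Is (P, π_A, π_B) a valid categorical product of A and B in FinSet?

Answer: VALID PRODUCT

Trace:
|A|·|B| = 5·2 = 10;  |P| = 10
Check the pairing map k ↦ (π_A(k), π_B(k)):
  0 -> (3,0)
  1 -> (1,1)
  2 -> (0,0)
  3 -> (0,1)
  4 -> (1,0)
  5 -> (4,1)
  6 -> (4,0)
  7 -> (2,1)
  8 -> (3,1)
  9 -> (2,0)
distinct pairs in image: 10 / 10 needed
  → bijection onto A×B; projections well-typed.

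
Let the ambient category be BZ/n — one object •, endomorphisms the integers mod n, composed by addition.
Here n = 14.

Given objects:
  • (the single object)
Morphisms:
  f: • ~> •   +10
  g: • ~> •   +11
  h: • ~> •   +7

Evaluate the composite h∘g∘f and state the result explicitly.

  0 +10≡10 +11≡7 +7≡0  (mod 14)
⟦path⟧: +0

Answer: +0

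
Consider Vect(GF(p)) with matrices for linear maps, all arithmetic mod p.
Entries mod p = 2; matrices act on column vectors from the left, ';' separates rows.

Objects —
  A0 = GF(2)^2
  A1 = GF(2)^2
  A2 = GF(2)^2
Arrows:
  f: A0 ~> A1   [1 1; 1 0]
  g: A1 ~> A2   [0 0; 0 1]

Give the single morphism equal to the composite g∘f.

  e0=[1,0] f~>[1,1] g~>[0,1]
  e1=[0,1] f~>[1,0] g~>[0,0]
⟦path⟧: [0 0; 1 0]

Answer: [0 0; 1 0]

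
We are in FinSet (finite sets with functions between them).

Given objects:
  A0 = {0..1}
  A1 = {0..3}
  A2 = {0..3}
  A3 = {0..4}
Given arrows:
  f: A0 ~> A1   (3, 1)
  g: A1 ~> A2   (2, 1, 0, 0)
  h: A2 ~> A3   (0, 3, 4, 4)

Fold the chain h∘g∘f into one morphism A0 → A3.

Answer: (0, 3)

Derivation:
  0 f~>3 g~>0 h~>0
  1 f~>1 g~>1 h~>3
⟦path⟧: (0, 3)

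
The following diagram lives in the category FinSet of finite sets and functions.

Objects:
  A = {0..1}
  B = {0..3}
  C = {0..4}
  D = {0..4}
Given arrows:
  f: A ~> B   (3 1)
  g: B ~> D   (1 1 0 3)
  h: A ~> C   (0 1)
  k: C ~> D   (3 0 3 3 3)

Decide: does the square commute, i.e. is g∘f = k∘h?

Answer: DOES NOT COMMUTE

Derivation:
Path 1 = f;g:
  0 f~>3 g~>3
  1 f~>1 g~>1
  ⟦path⟧₁ = (3 1)
Path 2 = h;k:
  0 h~>0 k~>3
  1 h~>1 k~>0
  ⟦path⟧₂ = (3 0)
Equal? NO — does not commute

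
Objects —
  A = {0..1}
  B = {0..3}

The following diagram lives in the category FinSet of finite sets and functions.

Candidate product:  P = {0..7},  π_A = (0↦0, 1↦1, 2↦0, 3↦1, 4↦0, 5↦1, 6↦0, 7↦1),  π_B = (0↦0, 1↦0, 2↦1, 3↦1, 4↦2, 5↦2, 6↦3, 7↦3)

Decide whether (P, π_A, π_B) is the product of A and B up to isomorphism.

Answer: VALID PRODUCT

Derivation:
|A|·|B| = 2·4 = 8;  |P| = 8
Check the pairing map k ↦ (π_A(k), π_B(k)):
  0 ↦ (0,0)
  1 ↦ (1,0)
  2 ↦ (0,1)
  3 ↦ (1,1)
  4 ↦ (0,2)
  5 ↦ (1,2)
  6 ↦ (0,3)
  7 ↦ (1,3)
distinct pairs in image: 8 / 8 needed
  → bijection onto A×B; projections well-typed.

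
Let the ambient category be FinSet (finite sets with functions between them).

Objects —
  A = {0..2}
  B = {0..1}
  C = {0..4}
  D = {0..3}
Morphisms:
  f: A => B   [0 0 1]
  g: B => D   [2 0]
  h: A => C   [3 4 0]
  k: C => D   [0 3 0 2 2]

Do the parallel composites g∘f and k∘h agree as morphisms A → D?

1) trace f;g:
  0 f=>0 g=>2
  1 f=>0 g=>2
  2 f=>1 g=>0
  composite₁ = [2 2 0]
2) trace h;k:
  0 h=>3 k=>2
  1 h=>4 k=>2
  2 h=>0 k=>0
  composite₂ = [2 2 0]
Equal? equal; square commutes

Answer: COMMUTES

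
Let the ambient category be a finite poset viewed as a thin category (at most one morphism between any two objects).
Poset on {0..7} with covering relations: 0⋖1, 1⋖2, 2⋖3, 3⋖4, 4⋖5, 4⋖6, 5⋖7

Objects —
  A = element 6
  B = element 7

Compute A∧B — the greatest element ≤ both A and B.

Answer: A∧B = 4

Derivation:
{x : x⊑A ∧ x⊑B} = {0,1,2,3,4}  (A=6, B=7)
  0 ⊑ 4
  1 ⊑ 4
  2 ⊑ 4
  3 ⊑ 4
  4 ⊑ 4
glb = 4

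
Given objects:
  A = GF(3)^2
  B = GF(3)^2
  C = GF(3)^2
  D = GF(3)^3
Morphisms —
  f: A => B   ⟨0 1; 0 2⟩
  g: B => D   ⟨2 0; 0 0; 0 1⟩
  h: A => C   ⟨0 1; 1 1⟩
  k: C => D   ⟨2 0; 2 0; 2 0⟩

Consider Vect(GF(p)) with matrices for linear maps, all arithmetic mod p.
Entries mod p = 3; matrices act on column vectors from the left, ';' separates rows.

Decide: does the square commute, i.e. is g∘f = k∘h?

Answer: DOES NOT COMMUTE

Derivation:
Path 1 = f;g:
  e0=⟨1,0⟩ f=>⟨0,0⟩ g=>⟨0,0,0⟩
  e1=⟨0,1⟩ f=>⟨1,2⟩ g=>⟨2,0,2⟩
  ⟦path⟧₁ = ⟨0 2; 0 0; 0 2⟩
Path 2 = h;k:
  e0=⟨1,0⟩ h=>⟨0,1⟩ k=>⟨0,0,0⟩
  e1=⟨0,1⟩ h=>⟨1,1⟩ k=>⟨2,2,2⟩
  ⟦path⟧₂ = ⟨0 2; 0 2; 0 2⟩
Equal? distinct morphisms ✗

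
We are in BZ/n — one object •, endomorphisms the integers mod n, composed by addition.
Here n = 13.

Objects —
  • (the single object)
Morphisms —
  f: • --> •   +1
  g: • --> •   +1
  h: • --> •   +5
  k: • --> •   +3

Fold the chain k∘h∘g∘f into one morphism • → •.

  0 +1≡1 +1≡2 +5≡7 +3≡10  (mod 13)
composite: +10

Answer: +10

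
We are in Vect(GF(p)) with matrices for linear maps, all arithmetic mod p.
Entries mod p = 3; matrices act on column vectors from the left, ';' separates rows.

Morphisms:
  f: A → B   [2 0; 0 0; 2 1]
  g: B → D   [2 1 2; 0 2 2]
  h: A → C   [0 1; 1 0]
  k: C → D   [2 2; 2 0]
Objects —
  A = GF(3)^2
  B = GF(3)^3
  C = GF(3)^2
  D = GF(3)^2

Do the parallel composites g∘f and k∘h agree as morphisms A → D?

Along f;g (path 1):
  e0=(1,0) f→(2,0,2) g→(2,1)
  e1=(0,1) f→(0,0,1) g→(2,2)
  result₁ = [2 2; 1 2]
Along h;k (path 2):
  e0=(1,0) h→(0,1) k→(2,0)
  e1=(0,1) h→(1,0) k→(2,2)
  result₂ = [2 2; 0 2]
Equal? differ; not commutative

Answer: DOES NOT COMMUTE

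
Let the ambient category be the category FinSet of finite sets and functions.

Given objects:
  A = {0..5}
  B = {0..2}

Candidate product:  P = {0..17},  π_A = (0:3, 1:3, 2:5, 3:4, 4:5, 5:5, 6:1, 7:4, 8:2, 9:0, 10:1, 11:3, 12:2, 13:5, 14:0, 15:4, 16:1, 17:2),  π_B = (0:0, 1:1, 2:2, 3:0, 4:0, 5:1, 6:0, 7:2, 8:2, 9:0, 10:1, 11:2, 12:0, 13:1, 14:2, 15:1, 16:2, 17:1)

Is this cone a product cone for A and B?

|A|·|B| = 6·3 = 18;  |P| = 18
Check the pairing map k ↦ (π_A(k), π_B(k)):
  0 : (3,0)
  1 : (3,1)
  2 : (5,2)
  3 : (4,0)
  4 : (5,0)
  5 : (5,1)
  6 : (1,0)
  7 : (4,2)
  8 : (2,2)
  9 : (0,0)
  10 : (1,1)
  11 : (3,2)
  12 : (2,0)
  13 : (5,1)  ✗ repeats pair of k=5
  14 : (0,2)
  15 : (4,1)
  16 : (1,2)
  17 : (2,1)
distinct pairs in image: 17 / 18 needed
  → (5,1) hit at k=5 and k=13

Answer: NOT A VALID PRODUCT — duplicate pair at indices 5,13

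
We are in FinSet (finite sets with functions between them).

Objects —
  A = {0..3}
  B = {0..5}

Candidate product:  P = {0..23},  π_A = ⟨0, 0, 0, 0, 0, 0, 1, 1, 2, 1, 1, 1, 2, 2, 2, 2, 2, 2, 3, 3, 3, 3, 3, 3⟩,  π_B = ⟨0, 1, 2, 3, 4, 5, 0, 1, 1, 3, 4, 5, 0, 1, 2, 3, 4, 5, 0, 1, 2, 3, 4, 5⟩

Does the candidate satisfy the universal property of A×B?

|A|·|B| = 4·6 = 24;  |P| = 24
Check the pairing map k ↦ (π_A(k), π_B(k)):
  0 -> (0,0)
  1 -> (0,1)
  2 -> (0,2)
  3 -> (0,3)
  4 -> (0,4)
  5 -> (0,5)
  6 -> (1,0)
  7 -> (1,1)
  8 -> (2,1)
  9 -> (1,3)
  10 -> (1,4)
  11 -> (1,5)
  12 -> (2,0)
  13 -> (2,1)  ✗ repeats pair of k=8
  14 -> (2,2)
  15 -> (2,3)
  16 -> (2,4)
  17 -> (2,5)
  18 -> (3,0)
  19 -> (3,1)
  20 -> (3,2)
  21 -> (3,3)
  22 -> (3,4)
  23 -> (3,5)
distinct pairs in image: 23 / 24 needed
  → (2,1) hit at k=8 and k=13

Answer: NOT A VALID PRODUCT — duplicate pair at indices 13,8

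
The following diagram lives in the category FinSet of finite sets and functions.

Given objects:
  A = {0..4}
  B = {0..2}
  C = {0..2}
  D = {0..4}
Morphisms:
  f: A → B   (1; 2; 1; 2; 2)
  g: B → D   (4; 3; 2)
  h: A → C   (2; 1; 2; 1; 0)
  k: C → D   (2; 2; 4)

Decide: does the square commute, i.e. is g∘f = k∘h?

Answer: DOES NOT COMMUTE

Trace:
1) trace f;g:
  0 f→1 g→3
  1 f→2 g→2
  2 f→1 g→3
  3 f→2 g→2
  4 f→2 g→2
  result₁ = (3; 2; 3; 2; 2)
2) trace h;k:
  0 h→2 k→4
  1 h→1 k→2
  2 h→2 k→4
  3 h→1 k→2
  4 h→0 k→2
  result₂ = (4; 2; 4; 2; 2)
Equal? differ; not commutative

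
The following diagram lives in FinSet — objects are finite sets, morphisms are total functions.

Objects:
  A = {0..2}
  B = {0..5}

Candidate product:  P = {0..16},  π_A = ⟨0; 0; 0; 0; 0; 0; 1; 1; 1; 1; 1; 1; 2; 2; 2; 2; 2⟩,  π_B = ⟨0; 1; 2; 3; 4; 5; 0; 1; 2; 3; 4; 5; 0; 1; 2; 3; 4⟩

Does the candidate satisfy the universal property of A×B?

Answer: NOT A VALID PRODUCT — |P|=17 ≠ |A|·|B|=18

Derivation:
|A|·|B| = 3·6 = 18;  |P| = 17
  → cardinalities differ; no bijection possible.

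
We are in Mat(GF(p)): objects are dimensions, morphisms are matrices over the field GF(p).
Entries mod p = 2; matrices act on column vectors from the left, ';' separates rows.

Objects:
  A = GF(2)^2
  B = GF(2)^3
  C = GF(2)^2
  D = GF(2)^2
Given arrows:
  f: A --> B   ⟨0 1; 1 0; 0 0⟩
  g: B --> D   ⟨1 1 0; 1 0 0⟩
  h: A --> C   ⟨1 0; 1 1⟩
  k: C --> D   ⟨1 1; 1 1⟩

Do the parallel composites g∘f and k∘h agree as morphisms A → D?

Answer: DOES NOT COMMUTE

Trace:
1) trace f;g:
  e0=(1,0) f-->(0,1,0) g-->(1,0)
  e1=(0,1) f-->(1,0,0) g-->(1,1)
  composite₁ = ⟨1 1; 0 1⟩
2) trace h;k:
  e0=(1,0) h-->(1,1) k-->(0,0)
  e1=(0,1) h-->(0,1) k-->(1,1)
  composite₂ = ⟨0 1; 0 1⟩
Equal? distinct morphisms ✗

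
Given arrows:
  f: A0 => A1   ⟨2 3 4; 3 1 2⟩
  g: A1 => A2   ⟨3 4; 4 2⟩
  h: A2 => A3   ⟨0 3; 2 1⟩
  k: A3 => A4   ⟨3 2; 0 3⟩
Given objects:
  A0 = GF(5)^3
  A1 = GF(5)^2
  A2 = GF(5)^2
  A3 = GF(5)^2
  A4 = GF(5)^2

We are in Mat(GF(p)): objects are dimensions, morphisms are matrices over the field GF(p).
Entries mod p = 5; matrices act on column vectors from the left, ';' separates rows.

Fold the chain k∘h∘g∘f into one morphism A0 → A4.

Answer: ⟨1 1 0; 0 0 0⟩

Derivation:
  e0=[1,0,0] f=>[2,3] g=>[3,4] h=>[2,0] k=>[1,0]
  e1=[0,1,0] f=>[3,1] g=>[3,4] h=>[2,0] k=>[1,0]
  e2=[0,0,1] f=>[4,2] g=>[0,0] h=>[0,0] k=>[0,0]
composite: ⟨1 1 0; 0 0 0⟩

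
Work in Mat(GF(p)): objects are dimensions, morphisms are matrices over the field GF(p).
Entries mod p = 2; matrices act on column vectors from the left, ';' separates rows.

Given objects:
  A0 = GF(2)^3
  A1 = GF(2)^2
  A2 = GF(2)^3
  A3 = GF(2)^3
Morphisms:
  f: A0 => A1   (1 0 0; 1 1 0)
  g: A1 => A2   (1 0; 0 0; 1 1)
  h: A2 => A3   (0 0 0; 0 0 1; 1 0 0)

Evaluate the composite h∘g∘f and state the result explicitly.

  e0=(1,0,0) f=>(1,1) g=>(1,0,0) h=>(0,0,1)
  e1=(0,1,0) f=>(0,1) g=>(0,0,1) h=>(0,1,0)
  e2=(0,0,1) f=>(0,0) g=>(0,0,0) h=>(0,0,0)
composite: (0 0 0; 0 1 0; 1 0 0)

Answer: (0 0 0; 0 1 0; 1 0 0)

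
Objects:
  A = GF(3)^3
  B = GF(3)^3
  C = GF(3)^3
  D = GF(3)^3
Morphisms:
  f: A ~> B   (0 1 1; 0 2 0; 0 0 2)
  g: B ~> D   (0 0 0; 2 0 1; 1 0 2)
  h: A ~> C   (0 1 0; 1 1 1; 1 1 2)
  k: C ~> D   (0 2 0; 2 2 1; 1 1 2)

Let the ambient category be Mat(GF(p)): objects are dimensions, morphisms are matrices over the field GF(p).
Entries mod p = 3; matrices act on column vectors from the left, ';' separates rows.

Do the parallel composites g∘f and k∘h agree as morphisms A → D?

Path 1 = f;g:
  e0=[1,0,0] f~>[0,0,0] g~>[0,0,0]
  e1=[0,1,0] f~>[1,2,0] g~>[0,2,1]
  e2=[0,0,1] f~>[1,0,2] g~>[0,1,2]
  result₁ = (0 0 0; 0 2 1; 0 1 2)
Path 2 = h;k:
  e0=[1,0,0] h~>[0,1,1] k~>[2,0,0]
  e1=[0,1,0] h~>[1,1,1] k~>[2,2,1]
  e2=[0,0,1] h~>[0,1,2] k~>[2,1,2]
  result₂ = (2 2 2; 0 2 1; 0 1 2)
Equal? NO — does not commute

Answer: DOES NOT COMMUTE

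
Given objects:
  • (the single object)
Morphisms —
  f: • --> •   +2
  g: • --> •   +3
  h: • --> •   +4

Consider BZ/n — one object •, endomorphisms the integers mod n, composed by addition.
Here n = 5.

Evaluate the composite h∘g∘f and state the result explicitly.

Answer: +4

Derivation:
  0 +2≡2 +3≡0 +4≡4  (mod 5)
composite: +4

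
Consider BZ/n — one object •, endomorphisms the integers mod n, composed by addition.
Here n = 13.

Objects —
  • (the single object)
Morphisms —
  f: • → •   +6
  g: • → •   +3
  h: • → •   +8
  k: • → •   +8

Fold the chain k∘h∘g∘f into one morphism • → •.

  0 +6≡6 +3≡9 +8≡4 +8≡12  (mod 13)
composite: +12

Answer: +12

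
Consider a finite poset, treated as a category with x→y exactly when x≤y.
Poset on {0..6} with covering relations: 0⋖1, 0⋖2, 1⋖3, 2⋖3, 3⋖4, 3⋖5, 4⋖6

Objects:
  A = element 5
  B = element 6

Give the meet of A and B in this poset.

Lower bounds of A=5 and B=6: {0,1,2,3}
  0 <= 3
  1 <= 3
  2 <= 3
  3 <= 3
glb = 3

Answer: A∧B = 3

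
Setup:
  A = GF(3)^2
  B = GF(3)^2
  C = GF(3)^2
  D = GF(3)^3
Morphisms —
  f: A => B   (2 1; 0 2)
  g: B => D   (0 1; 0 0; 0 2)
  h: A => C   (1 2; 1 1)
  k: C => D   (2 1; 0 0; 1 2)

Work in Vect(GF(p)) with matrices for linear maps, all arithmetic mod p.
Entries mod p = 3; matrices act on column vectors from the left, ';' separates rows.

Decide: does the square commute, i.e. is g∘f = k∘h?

Path 1 = f;g:
  e0=⟨1,0⟩ f=>⟨2,0⟩ g=>⟨0,0,0⟩
  e1=⟨0,1⟩ f=>⟨1,2⟩ g=>⟨2,0,1⟩
  result₁ = (0 2; 0 0; 0 1)
Path 2 = h;k:
  e0=⟨1,0⟩ h=>⟨1,1⟩ k=>⟨0,0,0⟩
  e1=⟨0,1⟩ h=>⟨2,1⟩ k=>⟨2,0,1⟩
  result₂ = (0 2; 0 0; 0 1)
Equal? same morphism ✓

Answer: COMMUTES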